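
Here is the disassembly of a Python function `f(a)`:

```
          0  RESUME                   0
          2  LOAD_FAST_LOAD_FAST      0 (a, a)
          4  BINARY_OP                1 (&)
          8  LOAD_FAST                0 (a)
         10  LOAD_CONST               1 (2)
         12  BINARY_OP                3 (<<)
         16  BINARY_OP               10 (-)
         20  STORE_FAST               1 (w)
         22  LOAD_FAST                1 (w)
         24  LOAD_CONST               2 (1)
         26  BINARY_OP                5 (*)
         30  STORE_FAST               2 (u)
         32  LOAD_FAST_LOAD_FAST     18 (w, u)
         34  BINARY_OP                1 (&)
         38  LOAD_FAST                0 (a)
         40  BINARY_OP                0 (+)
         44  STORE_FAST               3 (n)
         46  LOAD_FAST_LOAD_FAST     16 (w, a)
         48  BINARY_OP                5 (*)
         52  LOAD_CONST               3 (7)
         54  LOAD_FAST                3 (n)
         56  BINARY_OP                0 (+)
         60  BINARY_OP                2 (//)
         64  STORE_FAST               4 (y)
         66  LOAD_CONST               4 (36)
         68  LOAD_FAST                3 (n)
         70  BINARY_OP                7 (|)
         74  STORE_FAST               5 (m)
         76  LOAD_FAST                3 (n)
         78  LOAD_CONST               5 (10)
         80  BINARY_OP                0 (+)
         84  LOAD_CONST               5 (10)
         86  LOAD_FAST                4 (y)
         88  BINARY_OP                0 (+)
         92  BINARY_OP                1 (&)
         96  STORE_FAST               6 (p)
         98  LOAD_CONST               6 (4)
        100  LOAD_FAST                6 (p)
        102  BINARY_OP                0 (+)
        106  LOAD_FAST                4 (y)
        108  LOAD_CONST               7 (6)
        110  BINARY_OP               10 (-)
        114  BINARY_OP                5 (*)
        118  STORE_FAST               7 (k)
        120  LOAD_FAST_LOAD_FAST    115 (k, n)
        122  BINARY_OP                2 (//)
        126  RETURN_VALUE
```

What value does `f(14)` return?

LOAD_FAST_LOAD_FAST a,a → push 14,14. Stack: [14, 14]
BINARY_OP & → 14 & 14 = 14. Stack: [14]
LOAD_FAST a → push 14. Stack: [14, 14]
LOAD_CONST → push 2. Stack: [14, 14, 2]
BINARY_OP << → 14 << 2 = 56. Stack: [14, 56]
BINARY_OP - → 14 - 56 = -42. Stack: [-42]
STORE_FAST w → w=-42. Stack: []
LOAD_FAST w → push -42. Stack: [-42]
LOAD_CONST → push 1. Stack: [-42, 1]
BINARY_OP * → -42 * 1 = -42. Stack: [-42]
STORE_FAST u → u=-42. Stack: []
LOAD_FAST_LOAD_FAST w,u → push -42,-42. Stack: [-42, -42]
BINARY_OP & → -42 & -42 = -42. Stack: [-42]
LOAD_FAST a → push 14. Stack: [-42, 14]
BINARY_OP + → -42 + 14 = -28. Stack: [-28]
STORE_FAST n → n=-28. Stack: []
LOAD_FAST_LOAD_FAST w,a → push -42,14. Stack: [-42, 14]
BINARY_OP * → -42 * 14 = -588. Stack: [-588]
LOAD_CONST → push 7. Stack: [-588, 7]
LOAD_FAST n → push -28. Stack: [-588, 7, -28]
BINARY_OP + → 7 + -28 = -21. Stack: [-588, -21]
BINARY_OP // → -588 // -21 = 28. Stack: [28]
STORE_FAST y → y=28. Stack: []
LOAD_CONST → push 36. Stack: [36]
LOAD_FAST n → push -28. Stack: [36, -28]
BINARY_OP | → 36 | -28 = -28. Stack: [-28]
STORE_FAST m → m=-28. Stack: []
LOAD_FAST n → push -28. Stack: [-28]
LOAD_CONST → push 10. Stack: [-28, 10]
BINARY_OP + → -28 + 10 = -18. Stack: [-18]
LOAD_CONST → push 10. Stack: [-18, 10]
LOAD_FAST y → push 28. Stack: [-18, 10, 28]
BINARY_OP + → 10 + 28 = 38. Stack: [-18, 38]
BINARY_OP & → -18 & 38 = 38. Stack: [38]
STORE_FAST p → p=38. Stack: []
LOAD_CONST → push 4. Stack: [4]
LOAD_FAST p → push 38. Stack: [4, 38]
BINARY_OP + → 4 + 38 = 42. Stack: [42]
LOAD_FAST y → push 28. Stack: [42, 28]
LOAD_CONST → push 6. Stack: [42, 28, 6]
BINARY_OP - → 28 - 6 = 22. Stack: [42, 22]
BINARY_OP * → 42 * 22 = 924. Stack: [924]
STORE_FAST k → k=924. Stack: []
LOAD_FAST_LOAD_FAST k,n → push 924,-28. Stack: [924, -28]
BINARY_OP // → 924 // -28 = -33. Stack: [-33]
RETURN_VALUE → return -33.

-33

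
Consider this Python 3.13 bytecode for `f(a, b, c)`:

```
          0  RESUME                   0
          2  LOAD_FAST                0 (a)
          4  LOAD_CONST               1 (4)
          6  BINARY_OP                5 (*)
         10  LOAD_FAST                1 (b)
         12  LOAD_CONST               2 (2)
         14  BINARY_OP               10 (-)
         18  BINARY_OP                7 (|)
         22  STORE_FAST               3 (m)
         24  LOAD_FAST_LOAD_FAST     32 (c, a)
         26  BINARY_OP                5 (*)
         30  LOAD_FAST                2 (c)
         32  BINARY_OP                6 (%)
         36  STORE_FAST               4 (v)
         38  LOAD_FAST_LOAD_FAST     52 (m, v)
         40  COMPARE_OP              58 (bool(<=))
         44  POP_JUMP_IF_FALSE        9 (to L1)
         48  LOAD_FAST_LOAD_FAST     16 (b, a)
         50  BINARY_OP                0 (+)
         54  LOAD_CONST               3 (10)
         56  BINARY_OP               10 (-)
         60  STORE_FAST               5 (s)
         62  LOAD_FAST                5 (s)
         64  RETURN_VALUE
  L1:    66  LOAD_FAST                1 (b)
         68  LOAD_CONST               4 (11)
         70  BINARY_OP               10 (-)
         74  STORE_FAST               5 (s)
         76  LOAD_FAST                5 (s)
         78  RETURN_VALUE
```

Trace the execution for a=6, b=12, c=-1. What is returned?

1

LOAD_FAST a → push 6. Stack: [6]
LOAD_CONST → push 4. Stack: [6, 4]
BINARY_OP * → 6 * 4 = 24. Stack: [24]
LOAD_FAST b → push 12. Stack: [24, 12]
LOAD_CONST → push 2. Stack: [24, 12, 2]
BINARY_OP - → 12 - 2 = 10. Stack: [24, 10]
BINARY_OP | → 24 | 10 = 26. Stack: [26]
STORE_FAST m → m=26. Stack: []
LOAD_FAST_LOAD_FAST c,a → push -1,6. Stack: [-1, 6]
BINARY_OP * → -1 * 6 = -6. Stack: [-6]
LOAD_FAST c → push -1. Stack: [-6, -1]
BINARY_OP % → -6 % -1 = 0. Stack: [0]
STORE_FAST v → v=0. Stack: []
LOAD_FAST_LOAD_FAST m,v → push 26,0. Stack: [26, 0]
COMPARE_OP bool(<=) → 26 vs 0 = False. Stack: [False]
POP_JUMP_IF_FALSE → pop False; jump. Stack: []
LOAD_FAST b → push 12. Stack: [12]
LOAD_CONST → push 11. Stack: [12, 11]
BINARY_OP - → 12 - 11 = 1. Stack: [1]
STORE_FAST s → s=1. Stack: []
LOAD_FAST s → push 1. Stack: [1]
RETURN_VALUE → return 1.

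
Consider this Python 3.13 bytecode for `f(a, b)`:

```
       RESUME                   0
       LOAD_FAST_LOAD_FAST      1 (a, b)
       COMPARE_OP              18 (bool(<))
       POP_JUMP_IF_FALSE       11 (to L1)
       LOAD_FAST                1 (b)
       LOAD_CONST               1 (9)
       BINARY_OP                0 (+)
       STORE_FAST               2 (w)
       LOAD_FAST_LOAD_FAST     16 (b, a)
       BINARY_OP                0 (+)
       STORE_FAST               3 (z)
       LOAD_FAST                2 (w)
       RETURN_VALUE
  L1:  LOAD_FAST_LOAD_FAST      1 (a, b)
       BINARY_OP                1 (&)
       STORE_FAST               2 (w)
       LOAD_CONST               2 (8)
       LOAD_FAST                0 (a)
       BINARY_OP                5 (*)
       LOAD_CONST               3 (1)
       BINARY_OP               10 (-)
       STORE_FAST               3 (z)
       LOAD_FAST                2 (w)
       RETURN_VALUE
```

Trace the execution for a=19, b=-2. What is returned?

LOAD_FAST_LOAD_FAST a,b → push 19,-2. Stack: [19, -2]
COMPARE_OP bool(<) → 19 vs -2 = False. Stack: [False]
POP_JUMP_IF_FALSE → pop False; jump. Stack: []
LOAD_FAST_LOAD_FAST a,b → push 19,-2. Stack: [19, -2]
BINARY_OP & → 19 & -2 = 18. Stack: [18]
STORE_FAST w → w=18. Stack: []
LOAD_CONST → push 8. Stack: [8]
LOAD_FAST a → push 19. Stack: [8, 19]
BINARY_OP * → 8 * 19 = 152. Stack: [152]
LOAD_CONST → push 1. Stack: [152, 1]
BINARY_OP - → 152 - 1 = 151. Stack: [151]
STORE_FAST z → z=151. Stack: []
LOAD_FAST w → push 18. Stack: [18]
RETURN_VALUE → return 18.

18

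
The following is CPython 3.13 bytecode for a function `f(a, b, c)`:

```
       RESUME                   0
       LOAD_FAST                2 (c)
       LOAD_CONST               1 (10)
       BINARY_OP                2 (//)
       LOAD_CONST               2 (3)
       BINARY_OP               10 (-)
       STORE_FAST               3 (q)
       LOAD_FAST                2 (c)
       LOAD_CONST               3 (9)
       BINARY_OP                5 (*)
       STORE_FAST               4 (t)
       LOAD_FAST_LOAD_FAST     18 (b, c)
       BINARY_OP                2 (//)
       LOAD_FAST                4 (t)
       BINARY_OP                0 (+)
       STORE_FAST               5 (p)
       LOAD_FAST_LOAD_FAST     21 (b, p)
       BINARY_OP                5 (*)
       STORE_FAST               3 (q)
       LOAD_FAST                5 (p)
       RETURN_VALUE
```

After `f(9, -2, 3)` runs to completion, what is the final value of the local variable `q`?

-52

LOAD_FAST c → push 3. Stack: [3]
LOAD_CONST → push 10. Stack: [3, 10]
BINARY_OP // → 3 // 10 = 0. Stack: [0]
LOAD_CONST → push 3. Stack: [0, 3]
BINARY_OP - → 0 - 3 = -3. Stack: [-3]
STORE_FAST q → q=-3. Stack: []
LOAD_FAST c → push 3. Stack: [3]
LOAD_CONST → push 9. Stack: [3, 9]
BINARY_OP * → 3 * 9 = 27. Stack: [27]
STORE_FAST t → t=27. Stack: []
LOAD_FAST_LOAD_FAST b,c → push -2,3. Stack: [-2, 3]
BINARY_OP // → -2 // 3 = -1. Stack: [-1]
LOAD_FAST t → push 27. Stack: [-1, 27]
BINARY_OP + → -1 + 27 = 26. Stack: [26]
STORE_FAST p → p=26. Stack: []
LOAD_FAST_LOAD_FAST b,p → push -2,26. Stack: [-2, 26]
BINARY_OP * → -2 * 26 = -52. Stack: [-52]
STORE_FAST q → q=-52. Stack: []
LOAD_FAST p → push 26. Stack: [26]
RETURN_VALUE → return 26.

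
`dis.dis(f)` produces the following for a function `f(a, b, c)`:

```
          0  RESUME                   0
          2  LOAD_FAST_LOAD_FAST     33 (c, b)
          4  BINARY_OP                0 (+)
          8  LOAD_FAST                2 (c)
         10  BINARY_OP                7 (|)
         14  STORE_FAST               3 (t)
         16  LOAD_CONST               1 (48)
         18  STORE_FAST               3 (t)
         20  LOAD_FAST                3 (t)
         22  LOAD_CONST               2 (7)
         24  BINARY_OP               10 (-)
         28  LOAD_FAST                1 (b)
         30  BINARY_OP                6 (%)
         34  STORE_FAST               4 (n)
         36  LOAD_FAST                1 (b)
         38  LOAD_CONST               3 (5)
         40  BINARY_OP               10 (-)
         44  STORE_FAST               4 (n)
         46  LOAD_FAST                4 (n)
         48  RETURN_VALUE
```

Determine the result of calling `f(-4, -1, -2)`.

LOAD_FAST_LOAD_FAST c,b → push -2,-1. Stack: [-2, -1]
BINARY_OP + → -2 + -1 = -3. Stack: [-3]
LOAD_FAST c → push -2. Stack: [-3, -2]
BINARY_OP | → -3 | -2 = -1. Stack: [-1]
STORE_FAST t → t=-1. Stack: []
LOAD_CONST → push 48. Stack: [48]
STORE_FAST t → t=48. Stack: []
LOAD_FAST t → push 48. Stack: [48]
LOAD_CONST → push 7. Stack: [48, 7]
BINARY_OP - → 48 - 7 = 41. Stack: [41]
LOAD_FAST b → push -1. Stack: [41, -1]
BINARY_OP % → 41 % -1 = 0. Stack: [0]
STORE_FAST n → n=0. Stack: []
LOAD_FAST b → push -1. Stack: [-1]
LOAD_CONST → push 5. Stack: [-1, 5]
BINARY_OP - → -1 - 5 = -6. Stack: [-6]
STORE_FAST n → n=-6. Stack: []
LOAD_FAST n → push -6. Stack: [-6]
RETURN_VALUE → return -6.

-6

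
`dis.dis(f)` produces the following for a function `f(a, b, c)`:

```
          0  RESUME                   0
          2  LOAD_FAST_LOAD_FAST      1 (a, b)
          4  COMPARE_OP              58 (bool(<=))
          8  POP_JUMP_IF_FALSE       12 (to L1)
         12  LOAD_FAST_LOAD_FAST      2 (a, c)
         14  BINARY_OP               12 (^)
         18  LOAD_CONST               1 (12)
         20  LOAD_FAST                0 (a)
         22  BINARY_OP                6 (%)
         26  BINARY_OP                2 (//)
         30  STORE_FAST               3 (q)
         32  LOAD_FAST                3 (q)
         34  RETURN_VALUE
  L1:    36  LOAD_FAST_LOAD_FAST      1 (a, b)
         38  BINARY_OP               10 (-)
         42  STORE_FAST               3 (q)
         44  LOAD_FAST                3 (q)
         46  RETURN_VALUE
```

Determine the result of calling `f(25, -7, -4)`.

LOAD_FAST_LOAD_FAST a,b → push 25,-7. Stack: [25, -7]
COMPARE_OP bool(<=) → 25 vs -7 = False. Stack: [False]
POP_JUMP_IF_FALSE → pop False; jump. Stack: []
LOAD_FAST_LOAD_FAST a,b → push 25,-7. Stack: [25, -7]
BINARY_OP - → 25 - -7 = 32. Stack: [32]
STORE_FAST q → q=32. Stack: []
LOAD_FAST q → push 32. Stack: [32]
RETURN_VALUE → return 32.

32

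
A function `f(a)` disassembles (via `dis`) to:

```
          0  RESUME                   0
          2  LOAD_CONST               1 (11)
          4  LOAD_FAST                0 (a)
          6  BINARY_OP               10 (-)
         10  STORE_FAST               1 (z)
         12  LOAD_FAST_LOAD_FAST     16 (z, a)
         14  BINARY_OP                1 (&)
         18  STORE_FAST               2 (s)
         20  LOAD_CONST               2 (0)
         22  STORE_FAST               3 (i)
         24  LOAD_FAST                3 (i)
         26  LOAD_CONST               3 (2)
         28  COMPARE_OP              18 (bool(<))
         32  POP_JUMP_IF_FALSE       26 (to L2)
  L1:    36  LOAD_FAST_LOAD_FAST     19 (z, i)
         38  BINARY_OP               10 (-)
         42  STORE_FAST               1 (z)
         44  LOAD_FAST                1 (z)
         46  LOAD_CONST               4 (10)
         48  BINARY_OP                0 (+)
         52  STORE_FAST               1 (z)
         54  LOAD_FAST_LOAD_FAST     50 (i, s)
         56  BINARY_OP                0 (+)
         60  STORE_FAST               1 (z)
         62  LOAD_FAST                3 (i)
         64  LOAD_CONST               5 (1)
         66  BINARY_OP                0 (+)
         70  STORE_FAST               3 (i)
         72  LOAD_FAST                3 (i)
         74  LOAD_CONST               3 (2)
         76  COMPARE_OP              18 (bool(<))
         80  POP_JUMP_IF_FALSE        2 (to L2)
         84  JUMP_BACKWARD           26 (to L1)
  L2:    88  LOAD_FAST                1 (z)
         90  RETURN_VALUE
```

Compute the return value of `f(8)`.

LOAD_CONST → push 11. Stack: [11]
LOAD_FAST a → push 8. Stack: [11, 8]
BINARY_OP - → 11 - 8 = 3. Stack: [3]
STORE_FAST z → z=3. Stack: []
LOAD_FAST_LOAD_FAST z,a → push 3,8. Stack: [3, 8]
BINARY_OP & → 3 & 8 = 0. Stack: [0]
STORE_FAST s → s=0. Stack: []
LOAD_CONST → push 0. Stack: [0]
STORE_FAST i → i=0. Stack: []
LOAD_FAST i → push 0. Stack: [0]
LOAD_CONST → push 2. Stack: [0, 2]
COMPARE_OP bool(<) → 0 vs 2 = True. Stack: [True]
POP_JUMP_IF_FALSE → pop True; no jump. Stack: []
LOAD_FAST_LOAD_FAST z,i → push 3,0. Stack: [3, 0]
BINARY_OP - → 3 - 0 = 3. Stack: [3]
STORE_FAST z → z=3. Stack: []
LOAD_FAST z → push 3. Stack: [3]
LOAD_CONST → push 10. Stack: [3, 10]
BINARY_OP + → 3 + 10 = 13. Stack: [13]
STORE_FAST z → z=13. Stack: []
LOAD_FAST_LOAD_FAST i,s → push 0,0. Stack: [0, 0]
BINARY_OP + → 0 + 0 = 0. Stack: [0]
STORE_FAST z → z=0. Stack: []
LOAD_FAST i → push 0. Stack: [0]
LOAD_CONST → push 1. Stack: [0, 1]
BINARY_OP + → 0 + 1 = 1. Stack: [1]
STORE_FAST i → i=1. Stack: []
LOAD_FAST i → push 1. Stack: [1]
LOAD_CONST → push 2. Stack: [1, 2]
COMPARE_OP bool(<) → 1 vs 2 = True. Stack: [True]
POP_JUMP_IF_FALSE → pop True; no jump. Stack: []
LOAD_FAST_LOAD_FAST z,i → push 0,1. Stack: [0, 1]
BINARY_OP - → 0 - 1 = -1. Stack: [-1]
STORE_FAST z → z=-1. Stack: []
LOAD_FAST z → push -1. Stack: [-1]
LOAD_CONST → push 10. Stack: [-1, 10]
BINARY_OP + → -1 + 10 = 9. Stack: [9]
STORE_FAST z → z=9. Stack: []
LOAD_FAST_LOAD_FAST i,s → push 1,0. Stack: [1, 0]
BINARY_OP + → 1 + 0 = 1. Stack: [1]
STORE_FAST z → z=1. Stack: []
LOAD_FAST i → push 1. Stack: [1]
LOAD_CONST → push 1. Stack: [1, 1]
BINARY_OP + → 1 + 1 = 2. Stack: [2]
STORE_FAST i → i=2. Stack: []
LOAD_FAST i → push 2. Stack: [2]
LOAD_CONST → push 2. Stack: [2, 2]
COMPARE_OP bool(<) → 2 vs 2 = False. Stack: [False]
POP_JUMP_IF_FALSE → pop False; jump. Stack: []
LOAD_FAST z → push 1. Stack: [1]
RETURN_VALUE → return 1.

1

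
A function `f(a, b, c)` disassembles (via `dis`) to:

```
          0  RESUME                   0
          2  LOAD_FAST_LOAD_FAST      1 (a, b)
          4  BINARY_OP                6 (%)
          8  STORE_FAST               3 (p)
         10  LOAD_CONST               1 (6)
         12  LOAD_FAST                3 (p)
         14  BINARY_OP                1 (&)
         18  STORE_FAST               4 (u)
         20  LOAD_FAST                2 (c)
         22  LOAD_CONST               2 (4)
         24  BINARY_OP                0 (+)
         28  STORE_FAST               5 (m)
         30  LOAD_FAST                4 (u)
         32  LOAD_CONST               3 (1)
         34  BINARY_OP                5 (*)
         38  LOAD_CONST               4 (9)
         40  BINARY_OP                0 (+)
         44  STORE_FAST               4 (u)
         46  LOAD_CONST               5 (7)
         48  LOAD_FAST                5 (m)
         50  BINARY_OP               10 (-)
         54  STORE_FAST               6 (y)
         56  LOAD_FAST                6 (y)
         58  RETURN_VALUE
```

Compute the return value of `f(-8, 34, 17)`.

-14

LOAD_FAST_LOAD_FAST a,b → push -8,34. Stack: [-8, 34]
BINARY_OP % → -8 % 34 = 26. Stack: [26]
STORE_FAST p → p=26. Stack: []
LOAD_CONST → push 6. Stack: [6]
LOAD_FAST p → push 26. Stack: [6, 26]
BINARY_OP & → 6 & 26 = 2. Stack: [2]
STORE_FAST u → u=2. Stack: []
LOAD_FAST c → push 17. Stack: [17]
LOAD_CONST → push 4. Stack: [17, 4]
BINARY_OP + → 17 + 4 = 21. Stack: [21]
STORE_FAST m → m=21. Stack: []
LOAD_FAST u → push 2. Stack: [2]
LOAD_CONST → push 1. Stack: [2, 1]
BINARY_OP * → 2 * 1 = 2. Stack: [2]
LOAD_CONST → push 9. Stack: [2, 9]
BINARY_OP + → 2 + 9 = 11. Stack: [11]
STORE_FAST u → u=11. Stack: []
LOAD_CONST → push 7. Stack: [7]
LOAD_FAST m → push 21. Stack: [7, 21]
BINARY_OP - → 7 - 21 = -14. Stack: [-14]
STORE_FAST y → y=-14. Stack: []
LOAD_FAST y → push -14. Stack: [-14]
RETURN_VALUE → return -14.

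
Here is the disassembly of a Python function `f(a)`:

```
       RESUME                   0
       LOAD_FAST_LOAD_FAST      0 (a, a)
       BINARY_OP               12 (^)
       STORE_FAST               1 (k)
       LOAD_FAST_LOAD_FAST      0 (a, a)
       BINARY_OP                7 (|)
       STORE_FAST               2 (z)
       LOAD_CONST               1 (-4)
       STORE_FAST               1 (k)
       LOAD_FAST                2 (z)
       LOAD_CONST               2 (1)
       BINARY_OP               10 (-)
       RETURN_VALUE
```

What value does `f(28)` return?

27

LOAD_FAST_LOAD_FAST a,a → push 28,28. Stack: [28, 28]
BINARY_OP ^ → 28 ^ 28 = 0. Stack: [0]
STORE_FAST k → k=0. Stack: []
LOAD_FAST_LOAD_FAST a,a → push 28,28. Stack: [28, 28]
BINARY_OP | → 28 | 28 = 28. Stack: [28]
STORE_FAST z → z=28. Stack: []
LOAD_CONST → push -4. Stack: [-4]
STORE_FAST k → k=-4. Stack: []
LOAD_FAST z → push 28. Stack: [28]
LOAD_CONST → push 1. Stack: [28, 1]
BINARY_OP - → 28 - 1 = 27. Stack: [27]
RETURN_VALUE → return 27.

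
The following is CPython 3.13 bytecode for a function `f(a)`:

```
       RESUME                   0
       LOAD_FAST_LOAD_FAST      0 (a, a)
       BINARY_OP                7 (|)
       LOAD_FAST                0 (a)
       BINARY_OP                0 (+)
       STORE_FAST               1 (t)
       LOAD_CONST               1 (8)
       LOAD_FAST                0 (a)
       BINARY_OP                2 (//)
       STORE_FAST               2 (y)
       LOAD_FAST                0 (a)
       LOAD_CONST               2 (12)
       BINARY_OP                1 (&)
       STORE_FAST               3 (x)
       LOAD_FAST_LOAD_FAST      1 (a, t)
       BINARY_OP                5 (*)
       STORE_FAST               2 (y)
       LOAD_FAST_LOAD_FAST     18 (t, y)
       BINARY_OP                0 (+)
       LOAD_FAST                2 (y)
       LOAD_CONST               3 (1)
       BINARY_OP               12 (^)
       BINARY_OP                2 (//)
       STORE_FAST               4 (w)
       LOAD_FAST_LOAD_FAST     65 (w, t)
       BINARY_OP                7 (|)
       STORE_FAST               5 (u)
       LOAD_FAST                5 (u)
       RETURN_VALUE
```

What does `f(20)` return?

LOAD_FAST_LOAD_FAST a,a → push 20,20. Stack: [20, 20]
BINARY_OP | → 20 | 20 = 20. Stack: [20]
LOAD_FAST a → push 20. Stack: [20, 20]
BINARY_OP + → 20 + 20 = 40. Stack: [40]
STORE_FAST t → t=40. Stack: []
LOAD_CONST → push 8. Stack: [8]
LOAD_FAST a → push 20. Stack: [8, 20]
BINARY_OP // → 8 // 20 = 0. Stack: [0]
STORE_FAST y → y=0. Stack: []
LOAD_FAST a → push 20. Stack: [20]
LOAD_CONST → push 12. Stack: [20, 12]
BINARY_OP & → 20 & 12 = 4. Stack: [4]
STORE_FAST x → x=4. Stack: []
LOAD_FAST_LOAD_FAST a,t → push 20,40. Stack: [20, 40]
BINARY_OP * → 20 * 40 = 800. Stack: [800]
STORE_FAST y → y=800. Stack: []
LOAD_FAST_LOAD_FAST t,y → push 40,800. Stack: [40, 800]
BINARY_OP + → 40 + 800 = 840. Stack: [840]
LOAD_FAST y → push 800. Stack: [840, 800]
LOAD_CONST → push 1. Stack: [840, 800, 1]
BINARY_OP ^ → 800 ^ 1 = 801. Stack: [840, 801]
BINARY_OP // → 840 // 801 = 1. Stack: [1]
STORE_FAST w → w=1. Stack: []
LOAD_FAST_LOAD_FAST w,t → push 1,40. Stack: [1, 40]
BINARY_OP | → 1 | 40 = 41. Stack: [41]
STORE_FAST u → u=41. Stack: []
LOAD_FAST u → push 41. Stack: [41]
RETURN_VALUE → return 41.

41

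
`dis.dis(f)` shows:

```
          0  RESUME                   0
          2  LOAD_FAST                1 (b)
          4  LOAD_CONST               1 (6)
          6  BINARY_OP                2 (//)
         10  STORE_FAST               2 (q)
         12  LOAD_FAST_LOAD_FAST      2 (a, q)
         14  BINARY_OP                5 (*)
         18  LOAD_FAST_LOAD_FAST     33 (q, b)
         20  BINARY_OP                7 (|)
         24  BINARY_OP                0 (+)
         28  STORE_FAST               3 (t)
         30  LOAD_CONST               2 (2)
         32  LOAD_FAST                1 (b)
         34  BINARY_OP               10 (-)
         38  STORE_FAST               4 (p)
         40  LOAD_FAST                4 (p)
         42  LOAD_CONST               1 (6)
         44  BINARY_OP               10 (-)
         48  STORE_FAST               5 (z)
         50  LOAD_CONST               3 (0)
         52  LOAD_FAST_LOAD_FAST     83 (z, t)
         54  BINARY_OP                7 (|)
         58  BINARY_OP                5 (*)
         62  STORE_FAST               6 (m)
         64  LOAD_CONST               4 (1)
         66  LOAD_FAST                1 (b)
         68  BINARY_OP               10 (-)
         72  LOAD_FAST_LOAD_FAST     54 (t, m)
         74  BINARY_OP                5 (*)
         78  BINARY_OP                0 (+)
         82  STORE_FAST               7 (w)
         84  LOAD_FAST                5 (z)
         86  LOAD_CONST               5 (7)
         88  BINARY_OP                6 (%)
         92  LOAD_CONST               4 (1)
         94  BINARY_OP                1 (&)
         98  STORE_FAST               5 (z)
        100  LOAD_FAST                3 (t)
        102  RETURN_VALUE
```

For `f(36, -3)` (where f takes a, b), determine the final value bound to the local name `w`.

4

LOAD_FAST b → push -3. Stack: [-3]
LOAD_CONST → push 6. Stack: [-3, 6]
BINARY_OP // → -3 // 6 = -1. Stack: [-1]
STORE_FAST q → q=-1. Stack: []
LOAD_FAST_LOAD_FAST a,q → push 36,-1. Stack: [36, -1]
BINARY_OP * → 36 * -1 = -36. Stack: [-36]
LOAD_FAST_LOAD_FAST q,b → push -1,-3. Stack: [-36, -1, -3]
BINARY_OP | → -1 | -3 = -1. Stack: [-36, -1]
BINARY_OP + → -36 + -1 = -37. Stack: [-37]
STORE_FAST t → t=-37. Stack: []
LOAD_CONST → push 2. Stack: [2]
LOAD_FAST b → push -3. Stack: [2, -3]
BINARY_OP - → 2 - -3 = 5. Stack: [5]
STORE_FAST p → p=5. Stack: []
LOAD_FAST p → push 5. Stack: [5]
LOAD_CONST → push 6. Stack: [5, 6]
BINARY_OP - → 5 - 6 = -1. Stack: [-1]
STORE_FAST z → z=-1. Stack: []
LOAD_CONST → push 0. Stack: [0]
LOAD_FAST_LOAD_FAST z,t → push -1,-37. Stack: [0, -1, -37]
BINARY_OP | → -1 | -37 = -1. Stack: [0, -1]
BINARY_OP * → 0 * -1 = 0. Stack: [0]
STORE_FAST m → m=0. Stack: []
LOAD_CONST → push 1. Stack: [1]
LOAD_FAST b → push -3. Stack: [1, -3]
BINARY_OP - → 1 - -3 = 4. Stack: [4]
LOAD_FAST_LOAD_FAST t,m → push -37,0. Stack: [4, -37, 0]
BINARY_OP * → -37 * 0 = 0. Stack: [4, 0]
BINARY_OP + → 4 + 0 = 4. Stack: [4]
STORE_FAST w → w=4. Stack: []
LOAD_FAST z → push -1. Stack: [-1]
LOAD_CONST → push 7. Stack: [-1, 7]
BINARY_OP % → -1 % 7 = 6. Stack: [6]
LOAD_CONST → push 1. Stack: [6, 1]
BINARY_OP & → 6 & 1 = 0. Stack: [0]
STORE_FAST z → z=0. Stack: []
LOAD_FAST t → push -37. Stack: [-37]
RETURN_VALUE → return -37.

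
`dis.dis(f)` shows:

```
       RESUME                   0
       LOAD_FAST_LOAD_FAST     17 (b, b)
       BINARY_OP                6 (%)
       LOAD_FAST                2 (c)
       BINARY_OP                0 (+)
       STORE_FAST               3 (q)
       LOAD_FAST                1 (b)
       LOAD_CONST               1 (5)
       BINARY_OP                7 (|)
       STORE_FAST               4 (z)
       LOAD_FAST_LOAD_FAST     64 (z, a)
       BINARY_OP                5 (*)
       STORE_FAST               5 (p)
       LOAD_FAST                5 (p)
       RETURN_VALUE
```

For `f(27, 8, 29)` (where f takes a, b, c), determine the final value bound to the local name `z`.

LOAD_FAST_LOAD_FAST b,b → push 8,8. Stack: [8, 8]
BINARY_OP % → 8 % 8 = 0. Stack: [0]
LOAD_FAST c → push 29. Stack: [0, 29]
BINARY_OP + → 0 + 29 = 29. Stack: [29]
STORE_FAST q → q=29. Stack: []
LOAD_FAST b → push 8. Stack: [8]
LOAD_CONST → push 5. Stack: [8, 5]
BINARY_OP | → 8 | 5 = 13. Stack: [13]
STORE_FAST z → z=13. Stack: []
LOAD_FAST_LOAD_FAST z,a → push 13,27. Stack: [13, 27]
BINARY_OP * → 13 * 27 = 351. Stack: [351]
STORE_FAST p → p=351. Stack: []
LOAD_FAST p → push 351. Stack: [351]
RETURN_VALUE → return 351.

13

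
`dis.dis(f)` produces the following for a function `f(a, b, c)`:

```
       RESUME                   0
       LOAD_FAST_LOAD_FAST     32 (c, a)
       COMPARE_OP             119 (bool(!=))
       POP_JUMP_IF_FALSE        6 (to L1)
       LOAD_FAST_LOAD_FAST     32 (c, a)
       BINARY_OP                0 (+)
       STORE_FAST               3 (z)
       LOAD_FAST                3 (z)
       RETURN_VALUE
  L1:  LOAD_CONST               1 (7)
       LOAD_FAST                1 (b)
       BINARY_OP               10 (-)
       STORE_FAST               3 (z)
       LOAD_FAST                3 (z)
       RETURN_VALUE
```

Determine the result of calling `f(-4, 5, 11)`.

LOAD_FAST_LOAD_FAST c,a → push 11,-4. Stack: [11, -4]
COMPARE_OP bool(!=) → 11 vs -4 = True. Stack: [True]
POP_JUMP_IF_FALSE → pop True; no jump. Stack: []
LOAD_FAST_LOAD_FAST c,a → push 11,-4. Stack: [11, -4]
BINARY_OP + → 11 + -4 = 7. Stack: [7]
STORE_FAST z → z=7. Stack: []
LOAD_FAST z → push 7. Stack: [7]
RETURN_VALUE → return 7.

7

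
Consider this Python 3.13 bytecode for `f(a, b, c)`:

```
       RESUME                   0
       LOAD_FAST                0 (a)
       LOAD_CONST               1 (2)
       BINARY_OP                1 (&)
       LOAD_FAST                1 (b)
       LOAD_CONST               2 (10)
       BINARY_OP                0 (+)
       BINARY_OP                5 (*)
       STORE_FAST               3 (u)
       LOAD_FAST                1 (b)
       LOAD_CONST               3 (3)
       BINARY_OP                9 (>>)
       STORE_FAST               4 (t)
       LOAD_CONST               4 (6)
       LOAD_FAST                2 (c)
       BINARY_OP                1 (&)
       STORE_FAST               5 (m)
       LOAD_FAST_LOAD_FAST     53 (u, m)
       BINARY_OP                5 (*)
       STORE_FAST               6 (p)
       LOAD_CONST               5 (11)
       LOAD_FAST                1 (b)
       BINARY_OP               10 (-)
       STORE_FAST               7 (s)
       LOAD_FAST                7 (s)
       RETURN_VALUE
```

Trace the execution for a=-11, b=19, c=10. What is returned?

LOAD_FAST a → push -11. Stack: [-11]
LOAD_CONST → push 2. Stack: [-11, 2]
BINARY_OP & → -11 & 2 = 0. Stack: [0]
LOAD_FAST b → push 19. Stack: [0, 19]
LOAD_CONST → push 10. Stack: [0, 19, 10]
BINARY_OP + → 19 + 10 = 29. Stack: [0, 29]
BINARY_OP * → 0 * 29 = 0. Stack: [0]
STORE_FAST u → u=0. Stack: []
LOAD_FAST b → push 19. Stack: [19]
LOAD_CONST → push 3. Stack: [19, 3]
BINARY_OP >> → 19 >> 3 = 2. Stack: [2]
STORE_FAST t → t=2. Stack: []
LOAD_CONST → push 6. Stack: [6]
LOAD_FAST c → push 10. Stack: [6, 10]
BINARY_OP & → 6 & 10 = 2. Stack: [2]
STORE_FAST m → m=2. Stack: []
LOAD_FAST_LOAD_FAST u,m → push 0,2. Stack: [0, 2]
BINARY_OP * → 0 * 2 = 0. Stack: [0]
STORE_FAST p → p=0. Stack: []
LOAD_CONST → push 11. Stack: [11]
LOAD_FAST b → push 19. Stack: [11, 19]
BINARY_OP - → 11 - 19 = -8. Stack: [-8]
STORE_FAST s → s=-8. Stack: []
LOAD_FAST s → push -8. Stack: [-8]
RETURN_VALUE → return -8.

-8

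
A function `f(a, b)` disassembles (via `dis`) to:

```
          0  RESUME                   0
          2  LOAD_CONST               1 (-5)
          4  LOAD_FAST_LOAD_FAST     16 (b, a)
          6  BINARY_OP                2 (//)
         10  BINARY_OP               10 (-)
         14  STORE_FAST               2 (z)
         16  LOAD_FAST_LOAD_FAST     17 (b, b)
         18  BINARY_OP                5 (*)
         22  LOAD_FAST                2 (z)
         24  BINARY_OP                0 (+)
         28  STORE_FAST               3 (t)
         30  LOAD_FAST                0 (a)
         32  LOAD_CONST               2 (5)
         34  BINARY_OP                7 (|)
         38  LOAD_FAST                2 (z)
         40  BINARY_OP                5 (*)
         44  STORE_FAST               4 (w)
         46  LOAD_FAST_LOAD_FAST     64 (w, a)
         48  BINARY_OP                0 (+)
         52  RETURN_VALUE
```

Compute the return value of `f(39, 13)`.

-156

LOAD_CONST → push -5. Stack: [-5]
LOAD_FAST_LOAD_FAST b,a → push 13,39. Stack: [-5, 13, 39]
BINARY_OP // → 13 // 39 = 0. Stack: [-5, 0]
BINARY_OP - → -5 - 0 = -5. Stack: [-5]
STORE_FAST z → z=-5. Stack: []
LOAD_FAST_LOAD_FAST b,b → push 13,13. Stack: [13, 13]
BINARY_OP * → 13 * 13 = 169. Stack: [169]
LOAD_FAST z → push -5. Stack: [169, -5]
BINARY_OP + → 169 + -5 = 164. Stack: [164]
STORE_FAST t → t=164. Stack: []
LOAD_FAST a → push 39. Stack: [39]
LOAD_CONST → push 5. Stack: [39, 5]
BINARY_OP | → 39 | 5 = 39. Stack: [39]
LOAD_FAST z → push -5. Stack: [39, -5]
BINARY_OP * → 39 * -5 = -195. Stack: [-195]
STORE_FAST w → w=-195. Stack: []
LOAD_FAST_LOAD_FAST w,a → push -195,39. Stack: [-195, 39]
BINARY_OP + → -195 + 39 = -156. Stack: [-156]
RETURN_VALUE → return -156.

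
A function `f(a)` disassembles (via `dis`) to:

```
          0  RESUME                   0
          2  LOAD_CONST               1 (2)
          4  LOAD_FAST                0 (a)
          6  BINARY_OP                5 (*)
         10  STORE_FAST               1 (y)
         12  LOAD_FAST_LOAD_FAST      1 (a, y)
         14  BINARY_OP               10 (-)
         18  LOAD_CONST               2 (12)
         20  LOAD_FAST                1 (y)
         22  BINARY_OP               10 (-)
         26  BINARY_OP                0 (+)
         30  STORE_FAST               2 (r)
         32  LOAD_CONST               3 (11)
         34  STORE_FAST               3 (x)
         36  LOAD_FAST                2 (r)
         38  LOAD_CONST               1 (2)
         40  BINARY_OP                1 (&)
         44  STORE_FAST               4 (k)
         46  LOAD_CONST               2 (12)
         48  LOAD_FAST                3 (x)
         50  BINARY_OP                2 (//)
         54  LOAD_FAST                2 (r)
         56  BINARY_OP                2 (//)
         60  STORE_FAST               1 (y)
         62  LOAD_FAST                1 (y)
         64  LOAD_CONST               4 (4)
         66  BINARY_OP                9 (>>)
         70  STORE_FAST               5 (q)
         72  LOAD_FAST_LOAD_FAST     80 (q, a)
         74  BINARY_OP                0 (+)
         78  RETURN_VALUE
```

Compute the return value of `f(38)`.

LOAD_CONST → push 2. Stack: [2]
LOAD_FAST a → push 38. Stack: [2, 38]
BINARY_OP * → 2 * 38 = 76. Stack: [76]
STORE_FAST y → y=76. Stack: []
LOAD_FAST_LOAD_FAST a,y → push 38,76. Stack: [38, 76]
BINARY_OP - → 38 - 76 = -38. Stack: [-38]
LOAD_CONST → push 12. Stack: [-38, 12]
LOAD_FAST y → push 76. Stack: [-38, 12, 76]
BINARY_OP - → 12 - 76 = -64. Stack: [-38, -64]
BINARY_OP + → -38 + -64 = -102. Stack: [-102]
STORE_FAST r → r=-102. Stack: []
LOAD_CONST → push 11. Stack: [11]
STORE_FAST x → x=11. Stack: []
LOAD_FAST r → push -102. Stack: [-102]
LOAD_CONST → push 2. Stack: [-102, 2]
BINARY_OP & → -102 & 2 = 2. Stack: [2]
STORE_FAST k → k=2. Stack: []
LOAD_CONST → push 12. Stack: [12]
LOAD_FAST x → push 11. Stack: [12, 11]
BINARY_OP // → 12 // 11 = 1. Stack: [1]
LOAD_FAST r → push -102. Stack: [1, -102]
BINARY_OP // → 1 // -102 = -1. Stack: [-1]
STORE_FAST y → y=-1. Stack: []
LOAD_FAST y → push -1. Stack: [-1]
LOAD_CONST → push 4. Stack: [-1, 4]
BINARY_OP >> → -1 >> 4 = -1. Stack: [-1]
STORE_FAST q → q=-1. Stack: []
LOAD_FAST_LOAD_FAST q,a → push -1,38. Stack: [-1, 38]
BINARY_OP + → -1 + 38 = 37. Stack: [37]
RETURN_VALUE → return 37.

37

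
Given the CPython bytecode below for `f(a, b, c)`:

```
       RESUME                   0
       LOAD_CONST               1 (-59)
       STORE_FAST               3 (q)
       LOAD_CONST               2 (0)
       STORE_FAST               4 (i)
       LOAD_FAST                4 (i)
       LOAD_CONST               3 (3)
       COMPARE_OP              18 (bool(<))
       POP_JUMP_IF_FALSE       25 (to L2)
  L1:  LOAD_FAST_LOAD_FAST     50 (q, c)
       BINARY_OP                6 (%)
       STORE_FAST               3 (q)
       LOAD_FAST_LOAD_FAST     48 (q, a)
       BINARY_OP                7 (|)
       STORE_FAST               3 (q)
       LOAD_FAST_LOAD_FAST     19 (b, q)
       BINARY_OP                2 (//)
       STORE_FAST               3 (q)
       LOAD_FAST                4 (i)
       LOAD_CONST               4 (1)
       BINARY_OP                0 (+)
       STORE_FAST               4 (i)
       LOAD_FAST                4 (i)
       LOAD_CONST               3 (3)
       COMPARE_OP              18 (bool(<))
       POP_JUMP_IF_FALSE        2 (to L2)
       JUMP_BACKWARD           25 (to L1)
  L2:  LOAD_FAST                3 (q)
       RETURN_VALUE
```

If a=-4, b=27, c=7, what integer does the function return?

-7

LOAD_CONST → push -59. Stack: [-59]
STORE_FAST q → q=-59. Stack: []
LOAD_CONST → push 0. Stack: [0]
STORE_FAST i → i=0. Stack: []
LOAD_FAST i → push 0. Stack: [0]
LOAD_CONST → push 3. Stack: [0, 3]
COMPARE_OP bool(<) → 0 vs 3 = True. Stack: [True]
POP_JUMP_IF_FALSE → pop True; no jump. Stack: []
LOAD_FAST_LOAD_FAST q,c → push -59,7. Stack: [-59, 7]
BINARY_OP % → -59 % 7 = 4. Stack: [4]
STORE_FAST q → q=4. Stack: []
LOAD_FAST_LOAD_FAST q,a → push 4,-4. Stack: [4, -4]
BINARY_OP | → 4 | -4 = -4. Stack: [-4]
STORE_FAST q → q=-4. Stack: []
LOAD_FAST_LOAD_FAST b,q → push 27,-4. Stack: [27, -4]
BINARY_OP // → 27 // -4 = -7. Stack: [-7]
STORE_FAST q → q=-7. Stack: []
LOAD_FAST i → push 0. Stack: [0]
LOAD_CONST → push 1. Stack: [0, 1]
BINARY_OP + → 0 + 1 = 1. Stack: [1]
STORE_FAST i → i=1. Stack: []
LOAD_FAST i → push 1. Stack: [1]
LOAD_CONST → push 3. Stack: [1, 3]
COMPARE_OP bool(<) → 1 vs 3 = True. Stack: [True]
POP_JUMP_IF_FALSE → pop True; no jump. Stack: []
LOAD_FAST_LOAD_FAST q,c → push -7,7. Stack: [-7, 7]
BINARY_OP % → -7 % 7 = 0. Stack: [0]
STORE_FAST q → q=0. Stack: []
LOAD_FAST_LOAD_FAST q,a → push 0,-4. Stack: [0, -4]
BINARY_OP | → 0 | -4 = -4. Stack: [-4]
STORE_FAST q → q=-4. Stack: []
LOAD_FAST_LOAD_FAST b,q → push 27,-4. Stack: [27, -4]
BINARY_OP // → 27 // -4 = -7. Stack: [-7]
STORE_FAST q → q=-7. Stack: []
LOAD_FAST i → push 1. Stack: [1]
LOAD_CONST → push 1. Stack: [1, 1]
BINARY_OP + → 1 + 1 = 2. Stack: [2]
STORE_FAST i → i=2. Stack: []
LOAD_FAST i → push 2. Stack: [2]
LOAD_CONST → push 3. Stack: [2, 3]
COMPARE_OP bool(<) → 2 vs 3 = True. Stack: [True]
POP_JUMP_IF_FALSE → pop True; no jump. Stack: []
LOAD_FAST_LOAD_FAST q,c → push -7,7. Stack: [-7, 7]
BINARY_OP % → -7 % 7 = 0. Stack: [0]
STORE_FAST q → q=0. Stack: []
LOAD_FAST_LOAD_FAST q,a → push 0,-4. Stack: [0, -4]
BINARY_OP | → 0 | -4 = -4. Stack: [-4]
STORE_FAST q → q=-4. Stack: []
LOAD_FAST_LOAD_FAST b,q → push 27,-4. Stack: [27, -4]
BINARY_OP // → 27 // -4 = -7. Stack: [-7]
STORE_FAST q → q=-7. Stack: []
LOAD_FAST i → push 2. Stack: [2]
LOAD_CONST → push 1. Stack: [2, 1]
BINARY_OP + → 2 + 1 = 3. Stack: [3]
STORE_FAST i → i=3. Stack: []
LOAD_FAST i → push 3. Stack: [3]
LOAD_CONST → push 3. Stack: [3, 3]
COMPARE_OP bool(<) → 3 vs 3 = False. Stack: [False]
POP_JUMP_IF_FALSE → pop False; jump. Stack: []
LOAD_FAST q → push -7. Stack: [-7]
RETURN_VALUE → return -7.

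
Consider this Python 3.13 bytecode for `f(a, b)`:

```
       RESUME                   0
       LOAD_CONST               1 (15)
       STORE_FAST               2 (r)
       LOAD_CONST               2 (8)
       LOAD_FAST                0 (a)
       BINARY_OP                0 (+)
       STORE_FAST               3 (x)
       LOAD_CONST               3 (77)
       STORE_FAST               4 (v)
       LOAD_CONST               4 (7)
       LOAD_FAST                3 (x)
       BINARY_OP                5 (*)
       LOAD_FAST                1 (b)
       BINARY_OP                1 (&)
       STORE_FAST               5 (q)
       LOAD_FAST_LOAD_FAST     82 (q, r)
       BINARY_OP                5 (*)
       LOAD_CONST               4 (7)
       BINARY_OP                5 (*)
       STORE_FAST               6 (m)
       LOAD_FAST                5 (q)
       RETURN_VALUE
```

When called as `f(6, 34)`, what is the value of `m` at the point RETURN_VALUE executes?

LOAD_CONST → push 15. Stack: [15]
STORE_FAST r → r=15. Stack: []
LOAD_CONST → push 8. Stack: [8]
LOAD_FAST a → push 6. Stack: [8, 6]
BINARY_OP + → 8 + 6 = 14. Stack: [14]
STORE_FAST x → x=14. Stack: []
LOAD_CONST → push 77. Stack: [77]
STORE_FAST v → v=77. Stack: []
LOAD_CONST → push 7. Stack: [7]
LOAD_FAST x → push 14. Stack: [7, 14]
BINARY_OP * → 7 * 14 = 98. Stack: [98]
LOAD_FAST b → push 34. Stack: [98, 34]
BINARY_OP & → 98 & 34 = 34. Stack: [34]
STORE_FAST q → q=34. Stack: []
LOAD_FAST_LOAD_FAST q,r → push 34,15. Stack: [34, 15]
BINARY_OP * → 34 * 15 = 510. Stack: [510]
LOAD_CONST → push 7. Stack: [510, 7]
BINARY_OP * → 510 * 7 = 3570. Stack: [3570]
STORE_FAST m → m=3570. Stack: []
LOAD_FAST q → push 34. Stack: [34]
RETURN_VALUE → return 34.

3570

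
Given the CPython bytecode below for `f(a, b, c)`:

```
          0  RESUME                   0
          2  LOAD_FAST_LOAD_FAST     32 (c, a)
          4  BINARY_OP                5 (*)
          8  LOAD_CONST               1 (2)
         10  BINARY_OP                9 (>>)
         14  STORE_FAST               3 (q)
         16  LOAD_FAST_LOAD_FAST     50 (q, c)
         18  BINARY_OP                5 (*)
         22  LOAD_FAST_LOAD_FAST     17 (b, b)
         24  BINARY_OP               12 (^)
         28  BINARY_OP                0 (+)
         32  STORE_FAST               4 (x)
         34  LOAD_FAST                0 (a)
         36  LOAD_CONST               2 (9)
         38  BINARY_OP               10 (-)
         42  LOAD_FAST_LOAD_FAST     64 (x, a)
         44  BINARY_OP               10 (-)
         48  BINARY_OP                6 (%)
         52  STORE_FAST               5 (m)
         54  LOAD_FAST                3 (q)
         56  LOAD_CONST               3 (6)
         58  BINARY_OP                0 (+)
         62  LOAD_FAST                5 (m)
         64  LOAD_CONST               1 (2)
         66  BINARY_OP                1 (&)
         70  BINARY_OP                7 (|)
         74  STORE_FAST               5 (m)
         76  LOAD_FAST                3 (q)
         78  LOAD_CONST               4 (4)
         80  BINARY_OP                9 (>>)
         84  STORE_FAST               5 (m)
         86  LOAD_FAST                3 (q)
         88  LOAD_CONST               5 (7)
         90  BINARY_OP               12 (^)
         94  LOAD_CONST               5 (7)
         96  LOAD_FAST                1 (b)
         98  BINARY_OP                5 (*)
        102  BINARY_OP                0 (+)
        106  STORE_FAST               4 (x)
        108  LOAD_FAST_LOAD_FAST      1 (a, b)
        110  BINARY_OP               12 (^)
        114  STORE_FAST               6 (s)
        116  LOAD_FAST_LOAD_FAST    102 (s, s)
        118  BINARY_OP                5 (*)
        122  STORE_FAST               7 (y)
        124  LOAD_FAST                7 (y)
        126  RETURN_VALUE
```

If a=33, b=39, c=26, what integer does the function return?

36

LOAD_FAST_LOAD_FAST c,a → push 26,33. Stack: [26, 33]
BINARY_OP * → 26 * 33 = 858. Stack: [858]
LOAD_CONST → push 2. Stack: [858, 2]
BINARY_OP >> → 858 >> 2 = 214. Stack: [214]
STORE_FAST q → q=214. Stack: []
LOAD_FAST_LOAD_FAST q,c → push 214,26. Stack: [214, 26]
BINARY_OP * → 214 * 26 = 5564. Stack: [5564]
LOAD_FAST_LOAD_FAST b,b → push 39,39. Stack: [5564, 39, 39]
BINARY_OP ^ → 39 ^ 39 = 0. Stack: [5564, 0]
BINARY_OP + → 5564 + 0 = 5564. Stack: [5564]
STORE_FAST x → x=5564. Stack: []
LOAD_FAST a → push 33. Stack: [33]
LOAD_CONST → push 9. Stack: [33, 9]
BINARY_OP - → 33 - 9 = 24. Stack: [24]
LOAD_FAST_LOAD_FAST x,a → push 5564,33. Stack: [24, 5564, 33]
BINARY_OP - → 5564 - 33 = 5531. Stack: [24, 5531]
BINARY_OP % → 24 % 5531 = 24. Stack: [24]
STORE_FAST m → m=24. Stack: []
LOAD_FAST q → push 214. Stack: [214]
LOAD_CONST → push 6. Stack: [214, 6]
BINARY_OP + → 214 + 6 = 220. Stack: [220]
LOAD_FAST m → push 24. Stack: [220, 24]
LOAD_CONST → push 2. Stack: [220, 24, 2]
BINARY_OP & → 24 & 2 = 0. Stack: [220, 0]
BINARY_OP | → 220 | 0 = 220. Stack: [220]
STORE_FAST m → m=220. Stack: []
LOAD_FAST q → push 214. Stack: [214]
LOAD_CONST → push 4. Stack: [214, 4]
BINARY_OP >> → 214 >> 4 = 13. Stack: [13]
STORE_FAST m → m=13. Stack: []
LOAD_FAST q → push 214. Stack: [214]
LOAD_CONST → push 7. Stack: [214, 7]
BINARY_OP ^ → 214 ^ 7 = 209. Stack: [209]
LOAD_CONST → push 7. Stack: [209, 7]
LOAD_FAST b → push 39. Stack: [209, 7, 39]
BINARY_OP * → 7 * 39 = 273. Stack: [209, 273]
BINARY_OP + → 209 + 273 = 482. Stack: [482]
STORE_FAST x → x=482. Stack: []
LOAD_FAST_LOAD_FAST a,b → push 33,39. Stack: [33, 39]
BINARY_OP ^ → 33 ^ 39 = 6. Stack: [6]
STORE_FAST s → s=6. Stack: []
LOAD_FAST_LOAD_FAST s,s → push 6,6. Stack: [6, 6]
BINARY_OP * → 6 * 6 = 36. Stack: [36]
STORE_FAST y → y=36. Stack: []
LOAD_FAST y → push 36. Stack: [36]
RETURN_VALUE → return 36.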